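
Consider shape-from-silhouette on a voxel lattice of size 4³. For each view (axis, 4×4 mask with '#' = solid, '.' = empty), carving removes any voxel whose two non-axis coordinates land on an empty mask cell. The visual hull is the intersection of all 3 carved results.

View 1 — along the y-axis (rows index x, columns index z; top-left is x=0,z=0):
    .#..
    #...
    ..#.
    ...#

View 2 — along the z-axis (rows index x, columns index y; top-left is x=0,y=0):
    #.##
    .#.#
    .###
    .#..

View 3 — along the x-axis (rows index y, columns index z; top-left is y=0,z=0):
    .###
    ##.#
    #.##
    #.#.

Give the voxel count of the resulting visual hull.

full grid |V| = 64
carve view 1 (along y, XZ-mask fill 4/16): 16 voxels remain
carve view 2 (along z, XY-mask fill 9/16): 9 voxels remain
carve view 3 (along x, YZ-mask fill 11/16): 6 voxels remain

voxel count = 6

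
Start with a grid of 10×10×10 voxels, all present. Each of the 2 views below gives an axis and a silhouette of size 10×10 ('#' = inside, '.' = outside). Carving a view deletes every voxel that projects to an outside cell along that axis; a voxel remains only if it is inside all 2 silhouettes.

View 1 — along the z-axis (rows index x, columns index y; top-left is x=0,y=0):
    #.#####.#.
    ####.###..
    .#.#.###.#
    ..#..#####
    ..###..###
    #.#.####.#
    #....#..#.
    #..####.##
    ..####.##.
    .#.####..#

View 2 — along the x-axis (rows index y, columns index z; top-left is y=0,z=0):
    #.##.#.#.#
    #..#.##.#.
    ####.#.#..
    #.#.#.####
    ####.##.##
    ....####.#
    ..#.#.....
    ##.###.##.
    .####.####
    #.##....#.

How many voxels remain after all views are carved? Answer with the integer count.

351 voxels

start: 10×10×10 = 1000 voxels
after view 1 [z-axis, 61 of 100 cells solid] → remaining = 610
after view 2 [x-axis, 58 of 100 cells solid] → remaining = 351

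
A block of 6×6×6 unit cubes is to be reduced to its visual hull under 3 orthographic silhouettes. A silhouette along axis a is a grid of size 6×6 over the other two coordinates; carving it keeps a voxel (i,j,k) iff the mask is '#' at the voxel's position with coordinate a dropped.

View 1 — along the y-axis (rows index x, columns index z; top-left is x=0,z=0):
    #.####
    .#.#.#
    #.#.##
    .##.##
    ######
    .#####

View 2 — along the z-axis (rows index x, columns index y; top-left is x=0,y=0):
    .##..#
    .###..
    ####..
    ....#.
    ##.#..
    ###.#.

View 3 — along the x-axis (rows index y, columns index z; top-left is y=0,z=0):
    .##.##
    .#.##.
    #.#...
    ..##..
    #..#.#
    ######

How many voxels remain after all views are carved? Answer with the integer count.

before carving: 216 voxels (6×6×6)
after view 1 [y-axis, 27 of 36 cells solid] → remaining = 162
after view 2 [z-axis, 18 of 36 cells solid] → remaining = 82
after view 3 [x-axis, 20 of 36 cells solid] → remaining = 39

voxel count = 39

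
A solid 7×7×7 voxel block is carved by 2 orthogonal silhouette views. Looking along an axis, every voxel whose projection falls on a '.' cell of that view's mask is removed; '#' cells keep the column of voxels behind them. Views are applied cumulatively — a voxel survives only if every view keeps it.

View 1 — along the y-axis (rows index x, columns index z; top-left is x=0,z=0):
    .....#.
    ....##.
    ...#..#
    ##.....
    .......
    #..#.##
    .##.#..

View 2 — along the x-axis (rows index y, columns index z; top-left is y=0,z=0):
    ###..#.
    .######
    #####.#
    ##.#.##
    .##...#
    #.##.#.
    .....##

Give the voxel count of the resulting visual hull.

full grid |V| = 343
  1. axis=1 (XZ plane), |mask|=14  ⇒  voxels=98
  2. axis=0 (YZ plane), |mask|=30  ⇒  voxels=60

remaining voxels: 60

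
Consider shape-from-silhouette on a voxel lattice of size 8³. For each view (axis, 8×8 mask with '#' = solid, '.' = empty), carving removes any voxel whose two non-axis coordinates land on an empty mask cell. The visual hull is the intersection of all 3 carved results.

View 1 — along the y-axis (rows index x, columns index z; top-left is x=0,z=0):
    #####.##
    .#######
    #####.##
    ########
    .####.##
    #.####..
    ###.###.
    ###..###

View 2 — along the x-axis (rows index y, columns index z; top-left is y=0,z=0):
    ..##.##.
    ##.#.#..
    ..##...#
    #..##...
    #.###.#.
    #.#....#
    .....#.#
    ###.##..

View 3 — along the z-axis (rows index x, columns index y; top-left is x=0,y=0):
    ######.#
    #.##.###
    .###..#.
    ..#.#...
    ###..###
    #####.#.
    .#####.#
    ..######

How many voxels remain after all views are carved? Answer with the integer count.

121 voxels

before carving: 512 voxels (8×8×8)
[1] y-view keeps 52 columns → grid now 416
[2] x-view keeps 29 columns → grid now 187
[3] z-view keeps 43 columns → grid now 121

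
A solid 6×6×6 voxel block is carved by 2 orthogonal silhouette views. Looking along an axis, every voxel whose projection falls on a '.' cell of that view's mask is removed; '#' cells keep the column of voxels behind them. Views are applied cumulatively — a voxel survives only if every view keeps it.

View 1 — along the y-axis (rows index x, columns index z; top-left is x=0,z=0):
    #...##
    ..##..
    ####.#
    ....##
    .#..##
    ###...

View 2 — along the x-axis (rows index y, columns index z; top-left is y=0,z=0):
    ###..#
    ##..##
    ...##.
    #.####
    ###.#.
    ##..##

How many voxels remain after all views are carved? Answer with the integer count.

full grid |V| = 216
[1] y-view keeps 18 columns → grid now 108
[2] x-view keeps 23 columns → grid now 71

voxel count = 71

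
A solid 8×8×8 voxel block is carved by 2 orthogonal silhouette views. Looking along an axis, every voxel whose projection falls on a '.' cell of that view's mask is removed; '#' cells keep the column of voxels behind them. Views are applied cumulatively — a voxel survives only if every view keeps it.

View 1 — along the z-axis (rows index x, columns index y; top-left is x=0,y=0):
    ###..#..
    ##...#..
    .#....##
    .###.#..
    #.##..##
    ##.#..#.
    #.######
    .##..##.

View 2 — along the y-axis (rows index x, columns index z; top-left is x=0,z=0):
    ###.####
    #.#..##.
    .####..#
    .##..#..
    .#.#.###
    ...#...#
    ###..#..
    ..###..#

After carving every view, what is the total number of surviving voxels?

full grid |V| = 512
V1 z: intersect with XY mask (34 set) -- 272 left
V2 y: intersect with XZ mask (34 set) -- 144 left

144 voxels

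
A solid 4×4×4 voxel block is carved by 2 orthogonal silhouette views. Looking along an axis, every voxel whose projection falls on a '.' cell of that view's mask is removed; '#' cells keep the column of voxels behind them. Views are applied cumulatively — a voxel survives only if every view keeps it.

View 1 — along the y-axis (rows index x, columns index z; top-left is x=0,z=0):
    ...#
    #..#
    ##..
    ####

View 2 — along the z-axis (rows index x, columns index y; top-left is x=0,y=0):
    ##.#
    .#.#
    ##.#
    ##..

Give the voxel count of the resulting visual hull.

21 voxels

before carving: 64 voxels (4×4×4)
V1 y: intersect with XZ mask (9 set) -- 36 left
V2 z: intersect with XY mask (10 set) -- 21 left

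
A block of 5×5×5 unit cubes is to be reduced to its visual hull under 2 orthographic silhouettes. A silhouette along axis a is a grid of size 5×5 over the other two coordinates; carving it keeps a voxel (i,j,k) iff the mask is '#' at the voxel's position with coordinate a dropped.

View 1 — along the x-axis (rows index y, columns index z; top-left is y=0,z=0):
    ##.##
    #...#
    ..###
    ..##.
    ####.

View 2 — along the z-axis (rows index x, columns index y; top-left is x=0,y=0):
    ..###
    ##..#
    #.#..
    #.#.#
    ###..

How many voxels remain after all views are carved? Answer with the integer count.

voxel count = 46

start: 5×5×5 = 125 voxels
carve view 1 (along x, YZ-mask fill 15/25): 75 voxels remain
carve view 2 (along z, XY-mask fill 14/25): 46 voxels remain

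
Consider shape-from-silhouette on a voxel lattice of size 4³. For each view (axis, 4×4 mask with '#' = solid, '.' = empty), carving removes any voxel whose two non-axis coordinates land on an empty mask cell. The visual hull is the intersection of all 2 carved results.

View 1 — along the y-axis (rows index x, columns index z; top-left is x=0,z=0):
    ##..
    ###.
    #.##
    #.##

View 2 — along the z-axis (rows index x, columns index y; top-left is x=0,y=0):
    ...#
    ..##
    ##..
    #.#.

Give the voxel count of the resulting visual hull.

initial block: 4^3 = 64
step 1: project along y, AND mask (11/16) → |grid| = 44
step 2: project along z, AND mask (7/16) → |grid| = 20

voxel count = 20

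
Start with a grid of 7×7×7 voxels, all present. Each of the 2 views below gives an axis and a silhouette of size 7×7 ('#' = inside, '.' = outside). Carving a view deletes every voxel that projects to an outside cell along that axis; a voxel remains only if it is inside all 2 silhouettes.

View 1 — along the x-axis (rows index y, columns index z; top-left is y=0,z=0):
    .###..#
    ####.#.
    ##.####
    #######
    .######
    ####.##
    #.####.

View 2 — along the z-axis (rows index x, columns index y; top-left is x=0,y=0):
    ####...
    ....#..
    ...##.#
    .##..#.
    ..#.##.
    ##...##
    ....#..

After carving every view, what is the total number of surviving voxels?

|visual hull| = 107

initial block: 7^3 = 343
[1] x-view keeps 39 columns → grid now 273
[2] z-view keeps 19 columns → grid now 107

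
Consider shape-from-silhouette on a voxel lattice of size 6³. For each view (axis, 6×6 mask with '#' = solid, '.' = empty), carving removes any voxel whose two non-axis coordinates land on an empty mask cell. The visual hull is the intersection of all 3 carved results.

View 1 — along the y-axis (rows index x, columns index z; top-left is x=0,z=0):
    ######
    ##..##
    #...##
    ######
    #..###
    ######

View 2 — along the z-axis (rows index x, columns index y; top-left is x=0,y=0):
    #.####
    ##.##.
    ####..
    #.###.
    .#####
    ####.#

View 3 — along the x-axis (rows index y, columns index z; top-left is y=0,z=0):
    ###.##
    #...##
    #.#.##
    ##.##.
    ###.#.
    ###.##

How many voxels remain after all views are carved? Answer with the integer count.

98 voxels

initial block: 6^3 = 216
step 1: project along y, AND mask (29/36) → |grid| = 174
step 2: project along z, AND mask (27/36) → |grid| = 132
step 3: project along x, AND mask (25/36) → |grid| = 98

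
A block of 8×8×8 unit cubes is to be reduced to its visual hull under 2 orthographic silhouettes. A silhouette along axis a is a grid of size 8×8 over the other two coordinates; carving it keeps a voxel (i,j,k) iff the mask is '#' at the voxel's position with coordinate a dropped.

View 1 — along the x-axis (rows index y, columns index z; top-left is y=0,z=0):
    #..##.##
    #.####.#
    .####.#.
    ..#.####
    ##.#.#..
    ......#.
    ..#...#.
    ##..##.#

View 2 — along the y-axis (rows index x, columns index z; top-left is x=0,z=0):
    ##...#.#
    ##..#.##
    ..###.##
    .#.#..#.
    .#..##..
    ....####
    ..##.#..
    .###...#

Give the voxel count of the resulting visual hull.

initial block: 8^3 = 512
  1. axis=0 (YZ plane), |mask|=33  ⇒  voxels=264
  2. axis=1 (XZ plane), |mask|=31  ⇒  voxels=127

|visual hull| = 127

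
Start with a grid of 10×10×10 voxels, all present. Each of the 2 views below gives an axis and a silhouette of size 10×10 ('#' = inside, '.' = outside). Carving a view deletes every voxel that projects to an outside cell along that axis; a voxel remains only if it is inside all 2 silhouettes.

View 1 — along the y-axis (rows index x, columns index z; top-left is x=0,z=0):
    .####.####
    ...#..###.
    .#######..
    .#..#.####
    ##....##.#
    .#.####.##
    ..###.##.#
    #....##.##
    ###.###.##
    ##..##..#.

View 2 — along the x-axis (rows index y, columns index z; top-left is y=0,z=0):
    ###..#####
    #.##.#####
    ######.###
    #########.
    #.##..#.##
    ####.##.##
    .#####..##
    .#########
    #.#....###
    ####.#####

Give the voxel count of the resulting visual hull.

start: 10×10×10 = 1000 voxels
carve view 1 (along y, XZ-mask fill 61/100): 610 voxels remain
carve view 2 (along x, YZ-mask fill 78/100): 467 voxels remain

voxel count = 467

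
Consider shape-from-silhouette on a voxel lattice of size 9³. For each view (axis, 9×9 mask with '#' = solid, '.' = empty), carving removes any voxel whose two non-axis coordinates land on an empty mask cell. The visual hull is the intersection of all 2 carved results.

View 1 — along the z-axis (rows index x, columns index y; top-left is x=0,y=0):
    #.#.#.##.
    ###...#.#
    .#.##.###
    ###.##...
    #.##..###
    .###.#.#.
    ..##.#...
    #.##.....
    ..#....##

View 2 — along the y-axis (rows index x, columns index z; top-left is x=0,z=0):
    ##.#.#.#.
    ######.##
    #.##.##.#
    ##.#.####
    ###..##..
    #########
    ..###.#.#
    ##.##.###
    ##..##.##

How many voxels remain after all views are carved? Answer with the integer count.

|visual hull| = 265

initial block: 9^3 = 729
  1. axis=2 (XY plane), |mask|=41  ⇒  voxels=369
  2. axis=1 (XZ plane), |mask|=58  ⇒  voxels=265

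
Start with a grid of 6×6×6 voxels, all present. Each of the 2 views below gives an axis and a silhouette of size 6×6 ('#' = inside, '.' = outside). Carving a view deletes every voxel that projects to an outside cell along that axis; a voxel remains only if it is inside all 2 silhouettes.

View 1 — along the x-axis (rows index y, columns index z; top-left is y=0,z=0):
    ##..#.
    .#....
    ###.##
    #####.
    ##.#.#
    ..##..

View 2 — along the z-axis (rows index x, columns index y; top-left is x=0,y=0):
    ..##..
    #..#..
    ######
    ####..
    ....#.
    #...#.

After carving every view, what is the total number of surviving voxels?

|visual hull| = 63

initial block: 6^3 = 216
V1 x: intersect with YZ mask (20 set) -- 120 left
V2 z: intersect with XY mask (17 set) -- 63 left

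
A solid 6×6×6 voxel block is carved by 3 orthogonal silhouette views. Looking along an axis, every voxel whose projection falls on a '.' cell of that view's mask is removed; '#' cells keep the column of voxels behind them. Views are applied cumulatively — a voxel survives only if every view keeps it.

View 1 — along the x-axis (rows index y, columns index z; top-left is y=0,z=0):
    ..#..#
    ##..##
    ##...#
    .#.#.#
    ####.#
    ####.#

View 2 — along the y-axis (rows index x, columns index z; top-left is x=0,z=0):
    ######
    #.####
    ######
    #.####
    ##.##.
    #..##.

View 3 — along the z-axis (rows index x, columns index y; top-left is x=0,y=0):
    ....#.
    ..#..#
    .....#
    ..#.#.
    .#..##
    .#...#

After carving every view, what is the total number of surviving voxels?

remaining voxels: 35

full grid |V| = 216
[1] x-view keeps 22 columns → grid now 132
[2] y-view keeps 29 columns → grid now 99
[3] z-view keeps 11 columns → grid now 35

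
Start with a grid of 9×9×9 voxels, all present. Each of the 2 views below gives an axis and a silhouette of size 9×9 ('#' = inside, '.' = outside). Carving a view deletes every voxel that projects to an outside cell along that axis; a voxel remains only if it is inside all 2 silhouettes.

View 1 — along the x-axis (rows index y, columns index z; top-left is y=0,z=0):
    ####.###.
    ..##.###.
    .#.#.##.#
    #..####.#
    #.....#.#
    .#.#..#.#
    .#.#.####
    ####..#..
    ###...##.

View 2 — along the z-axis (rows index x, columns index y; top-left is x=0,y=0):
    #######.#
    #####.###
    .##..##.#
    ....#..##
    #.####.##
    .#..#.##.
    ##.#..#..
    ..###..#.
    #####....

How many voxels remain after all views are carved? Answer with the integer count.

244 voxels

full grid |V| = 729
V1 x: intersect with YZ mask (46 set) -- 414 left
V2 z: intersect with XY mask (48 set) -- 244 left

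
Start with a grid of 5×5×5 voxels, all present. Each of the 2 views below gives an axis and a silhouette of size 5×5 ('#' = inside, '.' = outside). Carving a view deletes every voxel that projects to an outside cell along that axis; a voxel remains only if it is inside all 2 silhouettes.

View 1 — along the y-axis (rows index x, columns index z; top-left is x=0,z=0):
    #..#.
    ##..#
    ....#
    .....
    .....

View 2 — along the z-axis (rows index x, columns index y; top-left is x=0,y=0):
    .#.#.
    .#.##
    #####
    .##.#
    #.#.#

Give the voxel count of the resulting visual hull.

remaining voxels: 18

initial block: 5^3 = 125
  1. axis=1 (XZ plane), |mask|=6  ⇒  voxels=30
  2. axis=2 (XY plane), |mask|=16  ⇒  voxels=18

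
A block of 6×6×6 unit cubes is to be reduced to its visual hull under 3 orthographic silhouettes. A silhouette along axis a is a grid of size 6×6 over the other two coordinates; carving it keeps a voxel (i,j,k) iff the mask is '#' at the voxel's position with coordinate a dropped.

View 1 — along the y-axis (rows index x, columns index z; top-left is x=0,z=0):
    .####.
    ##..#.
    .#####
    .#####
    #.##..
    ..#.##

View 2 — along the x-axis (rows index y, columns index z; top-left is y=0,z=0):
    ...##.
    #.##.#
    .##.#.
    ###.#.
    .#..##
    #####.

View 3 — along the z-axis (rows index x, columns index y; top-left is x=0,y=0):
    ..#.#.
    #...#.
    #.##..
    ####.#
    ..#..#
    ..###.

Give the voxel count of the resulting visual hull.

before carving: 216 voxels (6×6×6)
[1] y-view keeps 23 columns → grid now 138
[2] x-view keeps 21 columns → grid now 85
[3] z-view keeps 17 columns → grid now 41

remaining voxels: 41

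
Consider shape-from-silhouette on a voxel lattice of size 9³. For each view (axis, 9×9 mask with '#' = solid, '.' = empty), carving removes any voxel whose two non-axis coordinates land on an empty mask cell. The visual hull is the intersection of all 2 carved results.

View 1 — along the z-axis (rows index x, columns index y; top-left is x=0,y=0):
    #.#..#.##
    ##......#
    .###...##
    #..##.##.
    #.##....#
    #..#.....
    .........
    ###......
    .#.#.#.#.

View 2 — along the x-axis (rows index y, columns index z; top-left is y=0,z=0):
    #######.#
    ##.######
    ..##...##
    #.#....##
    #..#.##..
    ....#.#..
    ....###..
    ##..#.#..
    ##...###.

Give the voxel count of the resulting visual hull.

|visual hull| = 163

before carving: 729 voxels (9×9×9)
carve view 1 (along z, XY-mask fill 31/81): 279 voxels remain
carve view 2 (along x, YZ-mask fill 42/81): 163 voxels remain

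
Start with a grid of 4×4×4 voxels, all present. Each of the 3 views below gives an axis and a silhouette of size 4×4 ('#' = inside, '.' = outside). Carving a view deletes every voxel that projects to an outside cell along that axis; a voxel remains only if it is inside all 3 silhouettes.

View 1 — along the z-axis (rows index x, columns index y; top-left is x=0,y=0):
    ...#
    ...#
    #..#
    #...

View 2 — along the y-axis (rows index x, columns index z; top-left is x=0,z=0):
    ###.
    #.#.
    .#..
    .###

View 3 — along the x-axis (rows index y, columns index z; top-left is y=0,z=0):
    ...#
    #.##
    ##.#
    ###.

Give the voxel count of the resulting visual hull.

remaining voxels: 7

full grid |V| = 64
after view 1 [z-axis, 5 of 16 cells solid] → remaining = 20
after view 2 [y-axis, 9 of 16 cells solid] → remaining = 10
after view 3 [x-axis, 10 of 16 cells solid] → remaining = 7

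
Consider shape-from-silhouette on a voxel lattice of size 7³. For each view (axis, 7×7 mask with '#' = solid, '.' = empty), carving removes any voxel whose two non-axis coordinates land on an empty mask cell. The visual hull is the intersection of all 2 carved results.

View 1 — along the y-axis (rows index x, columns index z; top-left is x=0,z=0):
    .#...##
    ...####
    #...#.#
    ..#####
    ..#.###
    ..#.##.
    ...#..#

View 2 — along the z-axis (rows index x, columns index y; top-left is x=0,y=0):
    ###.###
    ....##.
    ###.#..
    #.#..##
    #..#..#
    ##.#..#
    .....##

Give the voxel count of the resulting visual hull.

start: 7×7×7 = 343 voxels
carve view 1 (along y, XZ-mask fill 24/49): 168 voxels remain
carve view 2 (along z, XY-mask fill 25/49): 86 voxels remain

remaining voxels: 86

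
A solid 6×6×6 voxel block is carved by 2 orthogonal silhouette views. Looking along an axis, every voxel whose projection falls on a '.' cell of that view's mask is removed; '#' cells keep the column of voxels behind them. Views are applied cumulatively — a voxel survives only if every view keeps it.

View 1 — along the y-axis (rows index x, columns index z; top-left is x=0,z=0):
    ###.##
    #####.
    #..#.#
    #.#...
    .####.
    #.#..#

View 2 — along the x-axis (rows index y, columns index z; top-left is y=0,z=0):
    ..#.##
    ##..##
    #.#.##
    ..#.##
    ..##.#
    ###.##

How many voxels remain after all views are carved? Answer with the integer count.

full grid |V| = 216
[1] y-view keeps 22 columns → grid now 132
[2] x-view keeps 22 columns → grid now 82

82 voxels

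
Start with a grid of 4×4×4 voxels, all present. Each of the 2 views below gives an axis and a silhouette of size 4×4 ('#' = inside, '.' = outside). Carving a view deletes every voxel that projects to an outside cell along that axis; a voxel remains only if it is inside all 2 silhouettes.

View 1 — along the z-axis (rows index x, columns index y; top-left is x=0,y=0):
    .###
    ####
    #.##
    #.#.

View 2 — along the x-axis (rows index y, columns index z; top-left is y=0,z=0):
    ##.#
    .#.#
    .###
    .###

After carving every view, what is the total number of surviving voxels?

start: 4×4×4 = 64 voxels
V1 z: intersect with XY mask (12 set) -- 48 left
V2 x: intersect with YZ mask (11 set) -- 34 left

voxel count = 34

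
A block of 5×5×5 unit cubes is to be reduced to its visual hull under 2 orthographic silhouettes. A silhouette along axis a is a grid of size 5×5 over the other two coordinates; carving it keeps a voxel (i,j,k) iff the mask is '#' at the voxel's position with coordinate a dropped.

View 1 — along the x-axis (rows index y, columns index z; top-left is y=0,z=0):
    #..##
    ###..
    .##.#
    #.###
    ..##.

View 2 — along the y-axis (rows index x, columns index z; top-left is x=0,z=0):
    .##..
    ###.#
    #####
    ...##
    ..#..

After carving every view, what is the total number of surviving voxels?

|visual hull| = 43

before carving: 125 voxels (5×5×5)
  1. axis=0 (YZ plane), |mask|=15  ⇒  voxels=75
  2. axis=1 (XZ plane), |mask|=14  ⇒  voxels=43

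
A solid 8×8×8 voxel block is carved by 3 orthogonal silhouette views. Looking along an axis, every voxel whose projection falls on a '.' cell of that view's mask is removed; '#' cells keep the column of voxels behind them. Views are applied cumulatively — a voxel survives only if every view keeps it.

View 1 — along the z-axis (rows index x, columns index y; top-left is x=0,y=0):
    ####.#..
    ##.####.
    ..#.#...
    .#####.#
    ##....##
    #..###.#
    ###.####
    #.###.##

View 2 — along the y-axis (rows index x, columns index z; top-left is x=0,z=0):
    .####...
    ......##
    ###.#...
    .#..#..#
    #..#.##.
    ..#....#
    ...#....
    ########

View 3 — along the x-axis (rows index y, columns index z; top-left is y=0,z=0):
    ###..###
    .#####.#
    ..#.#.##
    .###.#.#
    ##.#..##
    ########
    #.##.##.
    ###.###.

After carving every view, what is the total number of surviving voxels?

start: 8×8×8 = 512 voxels
carve view 1 (along z, XY-mask fill 41/64): 328 voxels remain
carve view 2 (along y, XZ-mask fill 28/64): 139 voxels remain
carve view 3 (along x, YZ-mask fill 45/64): 97 voxels remain

97 voxels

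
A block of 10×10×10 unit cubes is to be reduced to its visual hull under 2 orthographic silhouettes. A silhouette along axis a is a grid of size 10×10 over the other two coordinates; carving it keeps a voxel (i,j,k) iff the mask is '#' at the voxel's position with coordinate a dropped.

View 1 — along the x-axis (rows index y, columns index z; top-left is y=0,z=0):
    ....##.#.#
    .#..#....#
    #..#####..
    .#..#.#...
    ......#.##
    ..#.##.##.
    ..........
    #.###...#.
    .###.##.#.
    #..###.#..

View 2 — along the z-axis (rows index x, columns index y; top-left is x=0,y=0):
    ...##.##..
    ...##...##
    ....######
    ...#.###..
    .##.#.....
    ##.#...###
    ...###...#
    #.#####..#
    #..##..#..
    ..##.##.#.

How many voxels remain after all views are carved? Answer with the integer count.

|visual hull| = 180

initial block: 10^3 = 1000
  1. axis=0 (YZ plane), |mask|=40  ⇒  voxels=400
  2. axis=2 (XY plane), |mask|=47  ⇒  voxels=180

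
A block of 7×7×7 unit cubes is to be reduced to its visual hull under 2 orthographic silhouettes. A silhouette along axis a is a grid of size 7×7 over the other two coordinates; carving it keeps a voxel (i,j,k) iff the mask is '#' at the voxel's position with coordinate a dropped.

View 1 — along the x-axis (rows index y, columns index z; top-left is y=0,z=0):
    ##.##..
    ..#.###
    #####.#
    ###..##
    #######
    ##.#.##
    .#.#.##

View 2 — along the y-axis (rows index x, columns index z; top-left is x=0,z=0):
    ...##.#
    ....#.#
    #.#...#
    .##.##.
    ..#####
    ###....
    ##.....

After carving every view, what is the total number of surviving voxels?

start: 7×7×7 = 343 voxels
step 1: project along x, AND mask (35/49) → |grid| = 245
step 2: project along y, AND mask (22/49) → |grid| = 109

voxel count = 109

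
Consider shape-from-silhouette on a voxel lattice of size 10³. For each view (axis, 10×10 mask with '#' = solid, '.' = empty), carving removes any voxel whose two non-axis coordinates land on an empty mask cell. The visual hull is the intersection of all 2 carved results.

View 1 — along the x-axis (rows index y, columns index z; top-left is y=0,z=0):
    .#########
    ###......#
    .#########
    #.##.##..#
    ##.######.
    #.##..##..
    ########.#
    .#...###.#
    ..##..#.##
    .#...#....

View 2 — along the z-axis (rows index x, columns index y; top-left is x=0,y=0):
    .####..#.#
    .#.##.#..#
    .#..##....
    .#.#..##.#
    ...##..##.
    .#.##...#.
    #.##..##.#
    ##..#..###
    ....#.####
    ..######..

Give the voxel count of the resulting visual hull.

initial block: 10^3 = 1000
V1 x: intersect with YZ mask (62 set) -- 620 left
V2 z: intersect with XY mask (50 set) -- 297 left

remaining voxels: 297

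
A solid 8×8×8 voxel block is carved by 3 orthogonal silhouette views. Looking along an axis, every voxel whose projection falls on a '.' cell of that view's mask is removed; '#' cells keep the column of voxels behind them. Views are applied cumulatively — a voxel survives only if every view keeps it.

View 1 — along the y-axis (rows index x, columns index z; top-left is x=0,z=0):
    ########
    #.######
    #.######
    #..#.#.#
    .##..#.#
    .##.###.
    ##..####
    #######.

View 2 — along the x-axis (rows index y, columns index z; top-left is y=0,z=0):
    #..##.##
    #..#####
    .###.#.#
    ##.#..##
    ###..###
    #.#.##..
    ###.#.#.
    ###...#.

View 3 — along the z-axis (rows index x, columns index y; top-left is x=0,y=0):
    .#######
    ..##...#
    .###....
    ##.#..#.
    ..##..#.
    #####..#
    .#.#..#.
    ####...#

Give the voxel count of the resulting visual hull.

|visual hull| = 130

start: 8×8×8 = 512 voxels
carve view 1 (along y, XZ-mask fill 48/64): 384 voxels remain
carve view 2 (along x, YZ-mask fill 40/64): 239 voxels remain
carve view 3 (along z, XY-mask fill 34/64): 130 voxels remain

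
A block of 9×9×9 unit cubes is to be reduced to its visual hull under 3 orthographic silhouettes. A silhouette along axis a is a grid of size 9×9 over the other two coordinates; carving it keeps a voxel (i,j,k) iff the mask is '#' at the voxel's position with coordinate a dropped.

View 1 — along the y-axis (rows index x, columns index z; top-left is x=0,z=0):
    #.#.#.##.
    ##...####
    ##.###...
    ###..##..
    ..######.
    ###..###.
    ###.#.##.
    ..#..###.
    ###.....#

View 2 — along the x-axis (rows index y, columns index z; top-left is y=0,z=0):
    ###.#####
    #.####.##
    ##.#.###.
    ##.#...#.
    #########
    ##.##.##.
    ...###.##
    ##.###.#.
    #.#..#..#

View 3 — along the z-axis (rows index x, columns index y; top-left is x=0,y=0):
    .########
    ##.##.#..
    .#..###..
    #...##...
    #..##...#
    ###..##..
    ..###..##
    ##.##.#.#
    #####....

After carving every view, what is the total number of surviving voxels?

start: 9×9×9 = 729 voxels
after view 1 [y-axis, 47 of 81 cells solid] → remaining = 423
after view 2 [x-axis, 55 of 81 cells solid] → remaining = 286
after view 3 [z-axis, 45 of 81 cells solid] → remaining = 162

voxel count = 162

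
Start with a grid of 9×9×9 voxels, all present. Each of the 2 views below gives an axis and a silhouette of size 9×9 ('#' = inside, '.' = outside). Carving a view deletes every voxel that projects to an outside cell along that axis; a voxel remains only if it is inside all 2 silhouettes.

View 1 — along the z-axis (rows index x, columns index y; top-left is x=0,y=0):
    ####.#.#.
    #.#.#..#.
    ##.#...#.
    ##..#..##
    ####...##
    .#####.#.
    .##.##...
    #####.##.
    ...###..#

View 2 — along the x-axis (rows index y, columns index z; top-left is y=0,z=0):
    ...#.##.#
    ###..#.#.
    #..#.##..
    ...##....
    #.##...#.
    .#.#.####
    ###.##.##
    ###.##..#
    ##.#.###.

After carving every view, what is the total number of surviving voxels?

initial block: 9^3 = 729
[1] z-view keeps 46 columns → grid now 414
[2] x-view keeps 44 columns → grid now 210

210 voxels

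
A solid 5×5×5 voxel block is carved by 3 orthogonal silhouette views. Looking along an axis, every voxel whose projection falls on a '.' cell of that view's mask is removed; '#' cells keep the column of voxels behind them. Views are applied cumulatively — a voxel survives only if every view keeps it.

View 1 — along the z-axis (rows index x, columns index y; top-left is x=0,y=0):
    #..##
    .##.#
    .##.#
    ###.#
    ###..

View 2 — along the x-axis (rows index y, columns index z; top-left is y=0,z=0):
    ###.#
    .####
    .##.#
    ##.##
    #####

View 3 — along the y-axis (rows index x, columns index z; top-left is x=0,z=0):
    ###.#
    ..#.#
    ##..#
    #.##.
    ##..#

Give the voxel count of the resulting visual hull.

full grid |V| = 125
after view 1 [z-axis, 16 of 25 cells solid] → remaining = 80
after view 2 [x-axis, 20 of 25 cells solid] → remaining = 64
after view 3 [y-axis, 15 of 25 cells solid] → remaining = 39

39 voxels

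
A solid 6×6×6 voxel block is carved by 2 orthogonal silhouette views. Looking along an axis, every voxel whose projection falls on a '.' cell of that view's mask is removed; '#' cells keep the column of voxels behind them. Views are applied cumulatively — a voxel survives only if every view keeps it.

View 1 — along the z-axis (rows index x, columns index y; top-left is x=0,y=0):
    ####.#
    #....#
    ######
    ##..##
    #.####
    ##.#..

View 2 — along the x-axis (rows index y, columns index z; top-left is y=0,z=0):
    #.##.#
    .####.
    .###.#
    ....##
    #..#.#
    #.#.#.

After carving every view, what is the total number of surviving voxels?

84 voxels

initial block: 6^3 = 216
after view 1 [z-axis, 25 of 36 cells solid] → remaining = 150
after view 2 [x-axis, 20 of 36 cells solid] → remaining = 84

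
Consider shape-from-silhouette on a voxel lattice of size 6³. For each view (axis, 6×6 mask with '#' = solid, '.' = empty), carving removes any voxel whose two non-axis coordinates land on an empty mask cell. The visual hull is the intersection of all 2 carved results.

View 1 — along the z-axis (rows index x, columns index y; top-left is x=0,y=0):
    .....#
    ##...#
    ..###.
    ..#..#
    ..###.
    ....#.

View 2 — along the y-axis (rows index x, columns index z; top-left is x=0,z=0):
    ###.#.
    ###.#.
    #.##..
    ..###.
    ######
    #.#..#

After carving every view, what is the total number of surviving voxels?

start: 6×6×6 = 216 voxels
[1] z-view keeps 13 columns → grid now 78
[2] y-view keeps 23 columns → grid now 52

remaining voxels: 52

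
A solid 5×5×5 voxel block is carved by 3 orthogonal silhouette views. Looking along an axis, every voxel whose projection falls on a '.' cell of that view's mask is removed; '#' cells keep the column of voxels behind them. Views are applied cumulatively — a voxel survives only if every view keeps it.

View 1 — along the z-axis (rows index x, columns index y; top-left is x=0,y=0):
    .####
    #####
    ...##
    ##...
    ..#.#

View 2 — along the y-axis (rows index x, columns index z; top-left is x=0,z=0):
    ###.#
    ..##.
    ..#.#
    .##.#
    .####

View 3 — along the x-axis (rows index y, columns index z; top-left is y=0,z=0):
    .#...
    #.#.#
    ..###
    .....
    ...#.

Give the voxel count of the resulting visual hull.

initial block: 5^3 = 125
carve view 1 (along z, XY-mask fill 15/25): 75 voxels remain
carve view 2 (along y, XZ-mask fill 15/25): 44 voxels remain
carve view 3 (along x, YZ-mask fill 8/25): 16 voxels remain

|visual hull| = 16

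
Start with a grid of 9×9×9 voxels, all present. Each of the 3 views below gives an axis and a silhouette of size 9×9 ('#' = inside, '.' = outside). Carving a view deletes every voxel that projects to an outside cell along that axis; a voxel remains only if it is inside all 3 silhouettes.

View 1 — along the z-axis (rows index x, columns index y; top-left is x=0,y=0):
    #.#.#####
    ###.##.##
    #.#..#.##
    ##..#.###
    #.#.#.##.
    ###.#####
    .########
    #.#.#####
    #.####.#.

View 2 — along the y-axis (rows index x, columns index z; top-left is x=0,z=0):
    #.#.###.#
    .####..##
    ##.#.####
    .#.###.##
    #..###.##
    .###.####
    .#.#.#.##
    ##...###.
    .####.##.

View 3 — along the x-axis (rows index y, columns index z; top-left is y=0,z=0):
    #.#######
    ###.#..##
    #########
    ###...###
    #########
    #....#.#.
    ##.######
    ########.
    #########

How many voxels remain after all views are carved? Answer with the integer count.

297 voxels

before carving: 729 voxels (9×9×9)
V1 z: intersect with XY mask (59 set) -- 531 left
V2 y: intersect with XZ mask (54 set) -- 352 left
V3 x: intersect with YZ mask (66 set) -- 297 left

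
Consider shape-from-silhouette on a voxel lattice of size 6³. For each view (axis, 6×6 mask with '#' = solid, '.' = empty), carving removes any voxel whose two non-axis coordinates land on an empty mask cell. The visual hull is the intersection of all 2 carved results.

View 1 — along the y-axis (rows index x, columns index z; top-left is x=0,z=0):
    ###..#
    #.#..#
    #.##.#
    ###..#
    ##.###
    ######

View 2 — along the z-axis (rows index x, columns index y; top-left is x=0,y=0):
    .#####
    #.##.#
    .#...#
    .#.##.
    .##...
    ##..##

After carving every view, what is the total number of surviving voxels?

|visual hull| = 86

initial block: 6^3 = 216
step 1: project along y, AND mask (26/36) → |grid| = 156
step 2: project along z, AND mask (20/36) → |grid| = 86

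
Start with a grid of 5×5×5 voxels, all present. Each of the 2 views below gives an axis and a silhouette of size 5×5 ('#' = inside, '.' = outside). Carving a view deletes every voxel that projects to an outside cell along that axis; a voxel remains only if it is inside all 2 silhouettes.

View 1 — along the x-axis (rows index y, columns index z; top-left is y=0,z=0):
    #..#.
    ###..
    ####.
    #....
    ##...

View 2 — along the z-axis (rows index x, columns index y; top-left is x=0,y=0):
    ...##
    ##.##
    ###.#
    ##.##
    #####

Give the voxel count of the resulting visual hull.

start: 5×5×5 = 125 voxels
after view 1 [x-axis, 12 of 25 cells solid] → remaining = 60
after view 2 [z-axis, 19 of 25 cells solid] → remaining = 42

42 voxels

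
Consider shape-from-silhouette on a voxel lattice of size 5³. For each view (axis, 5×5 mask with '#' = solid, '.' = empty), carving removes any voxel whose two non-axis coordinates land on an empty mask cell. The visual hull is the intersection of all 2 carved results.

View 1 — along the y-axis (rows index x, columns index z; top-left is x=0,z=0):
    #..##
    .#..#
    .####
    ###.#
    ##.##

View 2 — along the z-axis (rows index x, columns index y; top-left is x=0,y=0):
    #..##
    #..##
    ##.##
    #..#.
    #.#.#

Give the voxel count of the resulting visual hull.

remaining voxels: 51

start: 5×5×5 = 125 voxels
after view 1 [y-axis, 17 of 25 cells solid] → remaining = 85
after view 2 [z-axis, 15 of 25 cells solid] → remaining = 51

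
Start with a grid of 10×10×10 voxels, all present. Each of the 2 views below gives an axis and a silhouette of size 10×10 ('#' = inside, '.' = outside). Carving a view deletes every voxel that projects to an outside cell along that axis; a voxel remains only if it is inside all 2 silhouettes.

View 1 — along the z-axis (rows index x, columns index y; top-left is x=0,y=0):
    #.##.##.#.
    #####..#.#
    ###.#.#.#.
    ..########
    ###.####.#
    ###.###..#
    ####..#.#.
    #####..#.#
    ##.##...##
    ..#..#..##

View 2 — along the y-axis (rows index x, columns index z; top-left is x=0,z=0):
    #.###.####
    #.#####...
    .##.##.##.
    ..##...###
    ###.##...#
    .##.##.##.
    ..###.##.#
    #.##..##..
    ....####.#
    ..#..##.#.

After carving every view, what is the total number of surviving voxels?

|visual hull| = 373

before carving: 1000 voxels (10×10×10)
V1 z: intersect with XY mask (65 set) -- 650 left
V2 y: intersect with XZ mask (57 set) -- 373 left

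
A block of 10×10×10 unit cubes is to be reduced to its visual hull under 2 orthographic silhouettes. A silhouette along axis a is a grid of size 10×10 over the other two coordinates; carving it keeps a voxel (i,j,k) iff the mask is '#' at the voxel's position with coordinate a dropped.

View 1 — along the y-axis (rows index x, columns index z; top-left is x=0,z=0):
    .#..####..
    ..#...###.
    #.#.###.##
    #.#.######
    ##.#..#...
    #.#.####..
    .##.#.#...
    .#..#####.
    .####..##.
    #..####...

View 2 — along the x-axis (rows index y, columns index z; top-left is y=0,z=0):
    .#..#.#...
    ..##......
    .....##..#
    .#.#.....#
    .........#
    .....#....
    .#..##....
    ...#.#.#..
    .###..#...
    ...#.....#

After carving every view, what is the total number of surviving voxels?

full grid |V| = 1000
V1 y: intersect with XZ mask (55 set) -- 550 left
V2 x: intersect with YZ mask (25 set) -- 128 left

voxel count = 128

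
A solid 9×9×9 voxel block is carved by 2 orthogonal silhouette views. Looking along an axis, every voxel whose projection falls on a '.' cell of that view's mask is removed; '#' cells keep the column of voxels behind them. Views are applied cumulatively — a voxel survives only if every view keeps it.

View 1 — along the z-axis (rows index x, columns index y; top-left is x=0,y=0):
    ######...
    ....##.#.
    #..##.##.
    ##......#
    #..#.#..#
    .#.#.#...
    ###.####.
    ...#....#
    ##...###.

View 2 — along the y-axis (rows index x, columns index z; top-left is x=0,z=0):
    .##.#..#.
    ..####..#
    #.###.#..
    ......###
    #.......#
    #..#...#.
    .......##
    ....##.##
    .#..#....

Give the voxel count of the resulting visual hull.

start: 9×9×9 = 729 voxels
step 1: project along z, AND mask (38/81) → |grid| = 342
step 2: project along y, AND mask (30/81) → |grid| = 122

122 voxels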